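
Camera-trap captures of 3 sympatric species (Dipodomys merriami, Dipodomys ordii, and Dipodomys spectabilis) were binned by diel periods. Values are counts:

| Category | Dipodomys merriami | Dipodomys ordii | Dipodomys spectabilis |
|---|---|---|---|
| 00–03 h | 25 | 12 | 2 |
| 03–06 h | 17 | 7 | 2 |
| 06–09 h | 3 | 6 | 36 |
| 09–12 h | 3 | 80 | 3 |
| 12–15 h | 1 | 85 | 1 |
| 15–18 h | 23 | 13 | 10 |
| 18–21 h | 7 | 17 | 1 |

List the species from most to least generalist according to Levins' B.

Proportions for Dipodomys merriami (n=79): 25/79=0.3165, 17/79=0.2152, 3/79=0.0380, 3/79=0.0380, 1/79=0.0127, 23/79=0.2911, 7/79=0.0886
Proportions for Dipodomys ordii (n=220): 12/220=0.0545, 7/220=0.0318, 6/220=0.0273, 80/220=0.3636, 85/220=0.3864, 13/220=0.0591, 17/220=0.0773
Proportions for Dipodomys spectabilis (n=55): 2/55=0.0364, 2/55=0.0364, 36/55=0.6545, 3/55=0.0545, 1/55=0.0182, 10/55=0.1818, 1/55=0.0182
Σp_merrᵢ² = 0.3165² + 0.2152² + 0.0380² + 0.0380² + 0.0127² + 0.2911² + 0.0886² = 0.100172 + 0.046311 + 0.001444 + 0.001444 + 0.000161 + 0.084739 + 0.007850 = 0.242121
B_merr = 1 / 0.242121 = 4.1302
Σp_ordiᵢ² = 0.0545² + 0.0318² + 0.0273² + 0.3636² + 0.3864² + 0.0591² + 0.0773² = 0.002970 + 0.001011 + 0.000745 + 0.132205 + 0.149305 + 0.003493 + 0.005975 = 0.295704
B_ordi = 1 / 0.295704 = 3.3818
Σp_specᵢ² = 0.0364² + 0.0364² + 0.6545² + 0.0545² + 0.0182² + 0.1818² + 0.0182² = 0.001325 + 0.001325 + 0.428370 + 0.002970 + 0.000331 + 0.033051 + 0.000331 = 0.467703
B_spec = 1 / 0.467703 = 2.1381
Ranking by B (broadest → narrowest): Dipodomys merriami (4.13) > Dipodomys ordii (3.38) > Dipodomys spectabilis (2.14)

Dipodomys merriami > Dipodomys ordii > Dipodomys spectabilis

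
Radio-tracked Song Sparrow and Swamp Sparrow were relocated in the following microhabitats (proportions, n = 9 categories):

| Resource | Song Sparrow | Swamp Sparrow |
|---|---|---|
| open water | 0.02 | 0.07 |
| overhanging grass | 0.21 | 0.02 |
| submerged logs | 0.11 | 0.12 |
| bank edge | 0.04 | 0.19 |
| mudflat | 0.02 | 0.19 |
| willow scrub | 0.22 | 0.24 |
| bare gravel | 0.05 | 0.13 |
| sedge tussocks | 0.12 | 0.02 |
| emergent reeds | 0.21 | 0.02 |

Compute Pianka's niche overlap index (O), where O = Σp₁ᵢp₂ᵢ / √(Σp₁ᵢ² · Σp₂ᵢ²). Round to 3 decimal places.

Σ p₁ᵢp₂ᵢ = 0.0014 + 0.0042 + 0.0132 + 0.0076 + 0.0038 + 0.0528 + 0.0065 + 0.0024 + 0.0042 = 0.0961
Σp_1ᵢ² = 0.02² + 0.21² + 0.11² + 0.04² + 0.02² + 0.22² + 0.05² + 0.12² + 0.21² = 0.0004 + 0.0441 + 0.0121 + 0.0016 + 0.0004 + 0.0484 + 0.0025 + 0.0144 + 0.0441 = 0.1680
Σp_2ᵢ² = 0.07² + 0.02² + 0.12² + 0.19² + 0.19² + 0.24² + 0.13² + 0.02² + 0.02² = 0.0049 + 0.0004 + 0.0144 + 0.0361 + 0.0361 + 0.0576 + 0.0169 + 0.0004 + 0.0004 = 0.1672
O = 0.0961 / √(0.1680 × 0.1672) = 0.0961 / 0.167600 = 0.57339

0.573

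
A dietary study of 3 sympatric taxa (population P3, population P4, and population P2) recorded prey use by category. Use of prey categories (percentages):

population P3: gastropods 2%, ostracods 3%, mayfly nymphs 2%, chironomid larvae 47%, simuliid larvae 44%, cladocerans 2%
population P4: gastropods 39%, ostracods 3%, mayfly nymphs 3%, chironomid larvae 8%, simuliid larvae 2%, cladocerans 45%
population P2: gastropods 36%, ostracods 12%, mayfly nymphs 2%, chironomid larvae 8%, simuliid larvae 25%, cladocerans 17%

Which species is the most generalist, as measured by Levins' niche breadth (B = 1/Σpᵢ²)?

Convert percentages to proportions (divide by 100).
Σp_P3ᵢ² = 0.02² + 0.03² + 0.02² + 0.47² + 0.44² + 0.02² = 0.0004 + 0.0009 + 0.0004 + 0.2209 + 0.1936 + 0.0004 = 0.4166
B_P3 = 1 / 0.4166 = 2.4004
Σp_P4ᵢ² = 0.39² + 0.03² + 0.03² + 0.08² + 0.02² + 0.45² = 0.1521 + 0.0009 + 0.0009 + 0.0064 + 0.0004 + 0.2025 = 0.3632
B_P4 = 1 / 0.3632 = 2.7533
Σp_P2ᵢ² = 0.36² + 0.12² + 0.02² + 0.08² + 0.25² + 0.17² = 0.1296 + 0.0144 + 0.0004 + 0.0064 + 0.0625 + 0.0289 = 0.2422
B_P2 = 1 / 0.2422 = 4.1288
Highest B → broadest niche (most generalist): population P2 (B = 4.13).

population P2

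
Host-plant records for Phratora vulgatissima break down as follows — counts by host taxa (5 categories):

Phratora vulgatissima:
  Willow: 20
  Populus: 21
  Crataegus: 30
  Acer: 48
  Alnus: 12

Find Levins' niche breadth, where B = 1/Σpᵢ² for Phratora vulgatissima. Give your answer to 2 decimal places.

4.10

Proportions for Phratora vulgatissima (n=131): 20/131=0.1527, 21/131=0.1603, 30/131=0.2290, 48/131=0.3664, 12/131=0.0916
Σpᵢ² = 0.1527² + 0.1603² + 0.2290² + 0.3664² + 0.0916² = 0.023317 + 0.025696 + 0.052441 + 0.134249 + 0.008391 = 0.244094
B = 1 / 0.244094 = 4.0968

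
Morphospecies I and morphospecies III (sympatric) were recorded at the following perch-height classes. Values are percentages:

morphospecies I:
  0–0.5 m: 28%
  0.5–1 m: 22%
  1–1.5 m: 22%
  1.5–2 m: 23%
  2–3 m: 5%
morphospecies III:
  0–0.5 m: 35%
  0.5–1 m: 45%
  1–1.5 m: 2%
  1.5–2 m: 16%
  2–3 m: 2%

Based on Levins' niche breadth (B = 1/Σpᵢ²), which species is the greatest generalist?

Convert percentages to proportions (divide by 100).
Σp_Iᵢ² = 0.28² + 0.22² + 0.22² + 0.23² + 0.05² = 0.0784 + 0.0484 + 0.0484 + 0.0529 + 0.0025 = 0.2306
B_I = 1 / 0.2306 = 4.3365
Σp_IIIᵢ² = 0.35² + 0.45² + 0.02² + 0.16² + 0.02² = 0.1225 + 0.2025 + 0.0004 + 0.0256 + 0.0004 = 0.3514
B_III = 1 / 0.3514 = 2.8458
Highest B → broadest niche (most generalist): morphospecies I (B = 4.34).

morphospecies I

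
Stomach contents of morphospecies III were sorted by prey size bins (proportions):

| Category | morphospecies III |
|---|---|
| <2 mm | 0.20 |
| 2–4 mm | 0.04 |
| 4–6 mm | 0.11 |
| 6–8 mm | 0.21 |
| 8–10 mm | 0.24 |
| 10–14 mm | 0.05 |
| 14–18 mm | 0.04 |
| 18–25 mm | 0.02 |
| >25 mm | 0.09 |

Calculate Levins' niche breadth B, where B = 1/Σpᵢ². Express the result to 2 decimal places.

5.95

Σpᵢ² = 0.20² + 0.04² + 0.11² + 0.21² + 0.24² + 0.05² + 0.04² + 0.02² + 0.09² = 0.0400 + 0.0016 + 0.0121 + 0.0441 + 0.0576 + 0.0025 + 0.0016 + 0.0004 + 0.0081 = 0.1680
B = 1 / 0.1680 = 5.9524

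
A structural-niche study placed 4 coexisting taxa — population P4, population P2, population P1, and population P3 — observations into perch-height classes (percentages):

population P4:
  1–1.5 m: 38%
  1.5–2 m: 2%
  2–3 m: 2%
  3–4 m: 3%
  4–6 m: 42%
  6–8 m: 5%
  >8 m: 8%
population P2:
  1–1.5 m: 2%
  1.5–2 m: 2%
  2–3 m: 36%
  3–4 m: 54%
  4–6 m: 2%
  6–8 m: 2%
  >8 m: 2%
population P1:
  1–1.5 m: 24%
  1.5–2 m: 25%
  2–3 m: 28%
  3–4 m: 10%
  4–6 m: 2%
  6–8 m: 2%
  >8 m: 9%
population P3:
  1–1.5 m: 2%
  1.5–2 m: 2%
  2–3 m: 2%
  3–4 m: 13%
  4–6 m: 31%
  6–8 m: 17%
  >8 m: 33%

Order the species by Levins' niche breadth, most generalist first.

Convert percentages to proportions (divide by 100).
Σp_P4ᵢ² = 0.38² + 0.02² + 0.02² + 0.03² + 0.42² + 0.05² + 0.08² = 0.1444 + 0.0004 + 0.0004 + 0.0009 + 0.1764 + 0.0025 + 0.0064 = 0.3314
B_P4 = 1 / 0.3314 = 3.0175
Σp_P2ᵢ² = 0.02² + 0.02² + 0.36² + 0.54² + 0.02² + 0.02² + 0.02² = 0.0004 + 0.0004 + 0.1296 + 0.2916 + 0.0004 + 0.0004 + 0.0004 = 0.4232
B_P2 = 1 / 0.4232 = 2.3629
Σp_P1ᵢ² = 0.24² + 0.25² + 0.28² + 0.10² + 0.02² + 0.02² + 0.09² = 0.0576 + 0.0625 + 0.0784 + 0.0100 + 0.0004 + 0.0004 + 0.0081 = 0.2174
B_P1 = 1 / 0.2174 = 4.5998
Σp_P3ᵢ² = 0.02² + 0.02² + 0.02² + 0.13² + 0.31² + 0.17² + 0.33² = 0.0004 + 0.0004 + 0.0004 + 0.0169 + 0.0961 + 0.0289 + 0.1089 = 0.2520
B_P3 = 1 / 0.2520 = 3.9683
Ranking by B (broadest → narrowest): population P1 (4.60) > population P3 (3.97) > population P4 (3.02) > population P2 (2.36)

population P1 > population P3 > population P4 > population P2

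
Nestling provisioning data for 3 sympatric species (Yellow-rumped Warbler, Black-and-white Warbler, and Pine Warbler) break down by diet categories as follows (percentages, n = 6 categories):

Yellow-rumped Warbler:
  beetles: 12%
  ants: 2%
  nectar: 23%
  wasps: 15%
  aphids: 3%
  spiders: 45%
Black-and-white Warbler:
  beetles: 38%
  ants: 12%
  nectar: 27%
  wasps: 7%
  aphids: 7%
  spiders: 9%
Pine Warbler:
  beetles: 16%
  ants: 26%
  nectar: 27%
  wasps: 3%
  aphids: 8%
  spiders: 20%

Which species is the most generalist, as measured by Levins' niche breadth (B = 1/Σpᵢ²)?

Pine Warbler

Convert percentages to proportions (divide by 100).
Σp_Yellᵢ² = 0.12² + 0.02² + 0.23² + 0.15² + 0.03² + 0.45² = 0.0144 + 0.0004 + 0.0529 + 0.0225 + 0.0009 + 0.2025 = 0.2936
B_Yell = 1 / 0.2936 = 3.4060
Σp_Blacᵢ² = 0.38² + 0.12² + 0.27² + 0.07² + 0.07² + 0.09² = 0.1444 + 0.0144 + 0.0729 + 0.0049 + 0.0049 + 0.0081 = 0.2496
B_Blac = 1 / 0.2496 = 4.0064
Σp_Pineᵢ² = 0.16² + 0.26² + 0.27² + 0.03² + 0.08² + 0.20² = 0.0256 + 0.0676 + 0.0729 + 0.0009 + 0.0064 + 0.0400 = 0.2134
B_Pine = 1 / 0.2134 = 4.6860
Highest B → broadest niche (most generalist): Pine Warbler (B = 4.69).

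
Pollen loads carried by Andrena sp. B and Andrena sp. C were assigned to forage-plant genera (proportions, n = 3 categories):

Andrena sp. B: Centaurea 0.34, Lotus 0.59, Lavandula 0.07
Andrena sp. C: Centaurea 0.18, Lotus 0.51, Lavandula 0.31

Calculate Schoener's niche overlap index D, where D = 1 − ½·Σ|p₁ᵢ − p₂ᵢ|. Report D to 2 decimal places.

0.76

Σ|p₁ᵢ − p₂ᵢ| = 0.16 + 0.08 + 0.24 = 0.48
D = 1 − ½ × 0.48 = 1 − 0.240 = 0.7600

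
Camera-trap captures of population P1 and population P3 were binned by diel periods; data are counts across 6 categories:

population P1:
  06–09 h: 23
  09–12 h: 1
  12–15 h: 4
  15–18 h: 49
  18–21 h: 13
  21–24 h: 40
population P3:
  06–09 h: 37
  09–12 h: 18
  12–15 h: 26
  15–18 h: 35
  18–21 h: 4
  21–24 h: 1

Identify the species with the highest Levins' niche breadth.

population P3

Proportions for population P1 (n=130): 23/130=0.1769, 1/130=0.0077, 4/130=0.0308, 49/130=0.3769, 13/130=0.1000, 40/130=0.3077
Proportions for population P3 (n=121): 37/121=0.3058, 18/121=0.1488, 26/121=0.2149, 35/121=0.2893, 4/121=0.0331, 1/121=0.0083
Σp_P1ᵢ² = 0.1769² + 0.0077² + 0.0308² + 0.3769² + 0.1000² + 0.3077² = 0.031294 + 0.000059 + 0.000949 + 0.142054 + 0.010000 + 0.094679 = 0.279035
B_P1 = 1 / 0.279035 = 3.5838
Σp_P3ᵢ² = 0.3058² + 0.1488² + 0.2149² + 0.2893² + 0.0331² + 0.0083² = 0.093514 + 0.022141 + 0.046182 + 0.083694 + 0.001096 + 0.000069 = 0.246696
B_P3 = 1 / 0.246696 = 4.0536
Highest B → broadest niche (most generalist): population P3 (B = 4.05).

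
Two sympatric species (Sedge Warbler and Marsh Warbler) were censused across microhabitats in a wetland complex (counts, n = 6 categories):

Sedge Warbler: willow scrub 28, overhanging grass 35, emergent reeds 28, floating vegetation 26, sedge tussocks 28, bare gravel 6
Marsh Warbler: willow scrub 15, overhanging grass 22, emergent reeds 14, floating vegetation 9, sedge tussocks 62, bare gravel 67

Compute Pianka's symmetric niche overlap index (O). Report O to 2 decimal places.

0.63

Proportions for Sedge Warbler (n=151): 28/151=0.1854, 35/151=0.2318, 28/151=0.1854, 26/151=0.1722, 28/151=0.1854, 6/151=0.0397
Proportions for Marsh Warbler (n=189): 15/189=0.0794, 22/189=0.1164, 14/189=0.0741, 9/189=0.0476, 62/189=0.3280, 67/189=0.3545
Σ p₁ᵢp₂ᵢ = 0.014721 + 0.026982 + 0.013738 + 0.008197 + 0.060811 + 0.014074 = 0.138523
Σp_1ᵢ² = 0.1854² + 0.2318² + 0.1854² + 0.1722² + 0.1854² + 0.0397² = 0.034373 + 0.053731 + 0.034373 + 0.029653 + 0.034373 + 0.001576 = 0.188079
Σp_2ᵢ² = 0.0794² + 0.1164² + 0.0741² + 0.0476² + 0.3280² + 0.3545² = 0.006304 + 0.013549 + 0.005491 + 0.002266 + 0.107584 + 0.125670 = 0.260864
O = 0.138523 / √(0.188079 × 0.260864) = 0.138523 / 0.2215018 = 0.6254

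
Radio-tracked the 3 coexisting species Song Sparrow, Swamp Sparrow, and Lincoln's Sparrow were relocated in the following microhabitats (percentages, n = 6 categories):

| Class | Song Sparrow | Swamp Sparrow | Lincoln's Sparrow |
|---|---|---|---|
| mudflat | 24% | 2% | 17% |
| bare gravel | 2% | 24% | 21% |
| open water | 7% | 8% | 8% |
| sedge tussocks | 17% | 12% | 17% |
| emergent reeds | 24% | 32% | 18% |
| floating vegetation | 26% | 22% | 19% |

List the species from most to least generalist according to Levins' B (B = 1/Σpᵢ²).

Lincoln's Sparrow > Song Sparrow > Swamp Sparrow

Convert percentages to proportions (divide by 100).
Σp_Songᵢ² = 0.24² + 0.02² + 0.07² + 0.17² + 0.24² + 0.26² = 0.0576 + 0.0004 + 0.0049 + 0.0289 + 0.0576 + 0.0676 = 0.2170
B_Song = 1 / 0.2170 = 4.6083
Σp_Swamᵢ² = 0.02² + 0.24² + 0.08² + 0.12² + 0.32² + 0.22² = 0.0004 + 0.0576 + 0.0064 + 0.0144 + 0.1024 + 0.0484 = 0.2296
B_Swam = 1 / 0.2296 = 4.3554
Σp_Lincᵢ² = 0.17² + 0.21² + 0.08² + 0.17² + 0.18² + 0.19² = 0.0289 + 0.0441 + 0.0064 + 0.0289 + 0.0324 + 0.0361 = 0.1768
B_Linc = 1 / 0.1768 = 5.6561
Ranking by B (broadest → narrowest): Lincoln's Sparrow (5.66) > Song Sparrow (4.61) > Swamp Sparrow (4.36)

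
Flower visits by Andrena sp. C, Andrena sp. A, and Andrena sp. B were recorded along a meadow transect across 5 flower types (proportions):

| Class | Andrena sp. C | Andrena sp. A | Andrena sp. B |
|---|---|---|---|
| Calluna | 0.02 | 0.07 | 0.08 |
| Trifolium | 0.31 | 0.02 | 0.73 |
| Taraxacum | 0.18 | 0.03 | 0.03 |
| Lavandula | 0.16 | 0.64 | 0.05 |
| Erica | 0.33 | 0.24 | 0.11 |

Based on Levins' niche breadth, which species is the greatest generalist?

Σp_Cᵢ² = 0.02² + 0.31² + 0.18² + 0.16² + 0.33² = 0.0004 + 0.0961 + 0.0324 + 0.0256 + 0.1089 = 0.2634
B_C = 1 / 0.2634 = 3.7965
Σp_Aᵢ² = 0.07² + 0.02² + 0.03² + 0.64² + 0.24² = 0.0049 + 0.0004 + 0.0009 + 0.4096 + 0.0576 = 0.4734
B_A = 1 / 0.4734 = 2.1124
Σp_Bᵢ² = 0.08² + 0.73² + 0.03² + 0.05² + 0.11² = 0.0064 + 0.5329 + 0.0009 + 0.0025 + 0.0121 = 0.5548
B_B = 1 / 0.5548 = 1.8025
Highest B → broadest niche (most generalist): Andrena sp. C (B = 3.80).

Andrena sp. C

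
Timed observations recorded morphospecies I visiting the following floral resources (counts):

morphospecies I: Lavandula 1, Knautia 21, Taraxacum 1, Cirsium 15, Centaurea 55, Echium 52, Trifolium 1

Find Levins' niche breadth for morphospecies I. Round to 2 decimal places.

3.33

Proportions for morphospecies I (n=146): 1/146=0.0068, 21/146=0.1438, 1/146=0.0068, 15/146=0.1027, 55/146=0.3767, 52/146=0.3562, 1/146=0.0068
Σpᵢ² = 0.0068² + 0.1438² + 0.0068² + 0.1027² + 0.3767² + 0.3562² + 0.0068² = 0.000046 + 0.020678 + 0.000046 + 0.010547 + 0.141903 + 0.126878 + 0.000046 = 0.300144
B = 1 / 0.300144 = 3.3317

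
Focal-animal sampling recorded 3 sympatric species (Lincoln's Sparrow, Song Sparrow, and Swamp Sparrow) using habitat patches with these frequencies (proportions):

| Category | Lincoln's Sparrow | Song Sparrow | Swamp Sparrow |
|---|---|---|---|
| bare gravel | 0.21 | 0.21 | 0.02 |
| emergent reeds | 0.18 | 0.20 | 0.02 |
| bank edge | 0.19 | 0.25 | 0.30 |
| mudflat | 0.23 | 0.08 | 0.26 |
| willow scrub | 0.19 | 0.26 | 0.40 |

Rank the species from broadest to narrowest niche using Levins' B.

Lincoln's Sparrow > Song Sparrow > Swamp Sparrow

Σp_Lincᵢ² = 0.21² + 0.18² + 0.19² + 0.23² + 0.19² = 0.0441 + 0.0324 + 0.0361 + 0.0529 + 0.0361 = 0.2016
B_Linc = 1 / 0.2016 = 4.9603
Σp_Songᵢ² = 0.21² + 0.20² + 0.25² + 0.08² + 0.26² = 0.0441 + 0.0400 + 0.0625 + 0.0064 + 0.0676 = 0.2206
B_Song = 1 / 0.2206 = 4.5331
Σp_Swamᵢ² = 0.02² + 0.02² + 0.30² + 0.26² + 0.40² = 0.0004 + 0.0004 + 0.0900 + 0.0676 + 0.1600 = 0.3184
B_Swam = 1 / 0.3184 = 3.1407
Ranking by B (broadest → narrowest): Lincoln's Sparrow (4.96) > Song Sparrow (4.53) > Swamp Sparrow (3.14)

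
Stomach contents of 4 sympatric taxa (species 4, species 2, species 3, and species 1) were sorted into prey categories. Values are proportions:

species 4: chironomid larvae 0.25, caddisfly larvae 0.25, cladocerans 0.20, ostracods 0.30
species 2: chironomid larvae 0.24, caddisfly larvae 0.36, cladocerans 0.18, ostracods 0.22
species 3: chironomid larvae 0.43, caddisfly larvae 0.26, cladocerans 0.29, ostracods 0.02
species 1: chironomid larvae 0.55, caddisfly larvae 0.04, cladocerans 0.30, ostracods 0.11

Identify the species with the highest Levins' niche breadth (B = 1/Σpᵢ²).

species 4

Σp_4ᵢ² = 0.25² + 0.25² + 0.20² + 0.30² = 0.0625 + 0.0625 + 0.0400 + 0.0900 = 0.2550
B_4 = 1 / 0.2550 = 3.9216
Σp_2ᵢ² = 0.24² + 0.36² + 0.18² + 0.22² = 0.0576 + 0.1296 + 0.0324 + 0.0484 = 0.2680
B_2 = 1 / 0.2680 = 3.7313
Σp_3ᵢ² = 0.43² + 0.26² + 0.29² + 0.02² = 0.1849 + 0.0676 + 0.0841 + 0.0004 = 0.3370
B_3 = 1 / 0.3370 = 2.9674
Σp_1ᵢ² = 0.55² + 0.04² + 0.30² + 0.11² = 0.3025 + 0.0016 + 0.0900 + 0.0121 = 0.4062
B_1 = 1 / 0.4062 = 2.4618
Highest B → broadest niche (most generalist): species 4 (B = 3.92).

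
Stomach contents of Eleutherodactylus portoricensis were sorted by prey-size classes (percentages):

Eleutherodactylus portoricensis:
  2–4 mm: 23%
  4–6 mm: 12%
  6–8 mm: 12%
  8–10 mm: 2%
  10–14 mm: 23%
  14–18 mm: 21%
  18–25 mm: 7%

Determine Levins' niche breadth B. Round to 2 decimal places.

Convert percentages to proportions (divide by 100).
Σpᵢ² = 0.23² + 0.12² + 0.12² + 0.02² + 0.23² + 0.21² + 0.07² = 0.0529 + 0.0144 + 0.0144 + 0.0004 + 0.0529 + 0.0441 + 0.0049 = 0.1840
B = 1 / 0.1840 = 5.4348

5.43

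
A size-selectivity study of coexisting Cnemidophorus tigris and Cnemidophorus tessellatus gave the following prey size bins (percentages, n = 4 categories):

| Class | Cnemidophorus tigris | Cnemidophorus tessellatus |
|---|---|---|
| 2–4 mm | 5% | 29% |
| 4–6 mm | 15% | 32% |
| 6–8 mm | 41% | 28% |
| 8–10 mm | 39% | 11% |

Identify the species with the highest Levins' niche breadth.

Cnemidophorus tessellatus

Convert percentages to proportions (divide by 100).
Σp_tigrᵢ² = 0.05² + 0.15² + 0.41² + 0.39² = 0.0025 + 0.0225 + 0.1681 + 0.1521 = 0.3452
B_tigr = 1 / 0.3452 = 2.8969
Σp_tessᵢ² = 0.29² + 0.32² + 0.28² + 0.11² = 0.0841 + 0.1024 + 0.0784 + 0.0121 = 0.2770
B_tess = 1 / 0.2770 = 3.6101
Highest B → broadest niche (most generalist): Cnemidophorus tessellatus (B = 3.61).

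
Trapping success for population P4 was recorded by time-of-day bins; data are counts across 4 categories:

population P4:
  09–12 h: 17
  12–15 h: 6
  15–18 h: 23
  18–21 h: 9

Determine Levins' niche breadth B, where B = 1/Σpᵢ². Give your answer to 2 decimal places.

3.24

Proportions for population P4 (n=55): 17/55=0.3091, 6/55=0.1091, 23/55=0.4182, 9/55=0.1636
Σpᵢ² = 0.3091² + 0.1091² + 0.4182² + 0.1636² = 0.095543 + 0.011903 + 0.174891 + 0.026765 = 0.309102
B = 1 / 0.309102 = 3.2352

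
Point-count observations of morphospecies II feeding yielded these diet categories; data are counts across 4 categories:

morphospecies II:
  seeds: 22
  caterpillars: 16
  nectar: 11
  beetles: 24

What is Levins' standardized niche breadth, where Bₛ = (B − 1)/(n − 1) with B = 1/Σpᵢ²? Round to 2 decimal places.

0.90

Proportions for morphospecies II (n=73): 22/73=0.3014, 16/73=0.2192, 11/73=0.1507, 24/73=0.3288
Σpᵢ² = 0.3014² + 0.2192² + 0.1507² + 0.3288² = 0.090842 + 0.048049 + 0.022710 + 0.108109 = 0.269710
B = 1 / 0.269710 = 3.7077
Bₛ = (B − 1)/(n − 1) = (3.7077 − 1)/(4 − 1) = 2.7077/3 = 0.9026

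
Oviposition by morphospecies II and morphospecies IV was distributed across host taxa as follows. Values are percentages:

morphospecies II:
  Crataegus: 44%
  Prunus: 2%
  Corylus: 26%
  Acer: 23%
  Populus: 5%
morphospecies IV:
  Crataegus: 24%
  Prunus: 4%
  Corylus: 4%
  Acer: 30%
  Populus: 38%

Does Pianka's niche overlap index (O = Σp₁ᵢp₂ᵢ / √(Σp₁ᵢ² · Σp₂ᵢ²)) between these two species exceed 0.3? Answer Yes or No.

Convert percentages to proportions (divide by 100).
Σ p₁ᵢp₂ᵢ = 0.1056 + 0.0008 + 0.0104 + 0.0690 + 0.0190 = 0.2048
Σp_1ᵢ² = 0.44² + 0.02² + 0.26² + 0.23² + 0.05² = 0.1936 + 0.0004 + 0.0676 + 0.0529 + 0.0025 = 0.3170
Σp_2ᵢ² = 0.24² + 0.04² + 0.04² + 0.30² + 0.38² = 0.0576 + 0.0016 + 0.0016 + 0.0900 + 0.1444 = 0.2952
O = 0.2048 / √(0.3170 × 0.2952) = 0.2048 / 0.30591 = 0.6695
O = 0.6695 > 0.3 → Yes.

Yes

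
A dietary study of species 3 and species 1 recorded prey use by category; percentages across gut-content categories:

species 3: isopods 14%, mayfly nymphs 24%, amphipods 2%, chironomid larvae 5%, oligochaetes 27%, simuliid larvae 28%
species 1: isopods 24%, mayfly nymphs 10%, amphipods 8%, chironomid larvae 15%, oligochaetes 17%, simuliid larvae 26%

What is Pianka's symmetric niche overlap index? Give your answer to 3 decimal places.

0.877

Convert percentages to proportions (divide by 100).
Σ p₁ᵢp₂ᵢ = 0.0336 + 0.0240 + 0.0016 + 0.0075 + 0.0459 + 0.0728 = 0.1854
Σp_1ᵢ² = 0.14² + 0.24² + 0.02² + 0.05² + 0.27² + 0.28² = 0.0196 + 0.0576 + 0.0004 + 0.0025 + 0.0729 + 0.0784 = 0.2314
Σp_2ᵢ² = 0.24² + 0.10² + 0.08² + 0.15² + 0.17² + 0.26² = 0.0576 + 0.0100 + 0.0064 + 0.0225 + 0.0289 + 0.0676 = 0.1930
O = 0.1854 / √(0.2314 × 0.1930) = 0.1854 / 0.211330 = 0.87730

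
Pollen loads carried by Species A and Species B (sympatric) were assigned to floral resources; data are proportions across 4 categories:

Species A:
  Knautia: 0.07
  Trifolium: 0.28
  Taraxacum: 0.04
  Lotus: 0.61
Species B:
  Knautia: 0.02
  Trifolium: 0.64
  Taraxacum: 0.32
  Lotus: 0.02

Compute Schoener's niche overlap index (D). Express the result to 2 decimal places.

Σ|p₁ᵢ − p₂ᵢ| = 0.05 + 0.36 + 0.28 + 0.59 = 1.28
D = 1 − ½ × 1.28 = 1 − 0.640 = 0.3600

0.36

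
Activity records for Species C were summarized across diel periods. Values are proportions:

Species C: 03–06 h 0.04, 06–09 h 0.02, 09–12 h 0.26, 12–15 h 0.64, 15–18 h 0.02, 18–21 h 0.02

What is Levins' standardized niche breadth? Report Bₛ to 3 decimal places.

0.217

Σpᵢ² = 0.04² + 0.02² + 0.26² + 0.64² + 0.02² + 0.02² = 0.0016 + 0.0004 + 0.0676 + 0.4096 + 0.0004 + 0.0004 = 0.4800
B = 1 / 0.4800 = 2.08333
Bₛ = (B − 1)/(n − 1) = (2.08333 − 1)/(6 − 1) = 1.08333/5 = 0.21667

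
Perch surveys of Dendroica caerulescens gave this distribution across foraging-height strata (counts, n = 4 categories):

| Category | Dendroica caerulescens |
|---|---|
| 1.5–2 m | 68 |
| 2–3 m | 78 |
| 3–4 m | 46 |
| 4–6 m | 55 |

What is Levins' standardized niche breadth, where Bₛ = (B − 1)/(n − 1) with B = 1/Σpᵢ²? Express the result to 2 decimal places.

0.95

Proportions for Dendroica caerulescens (n=247): 68/247=0.2753, 78/247=0.3158, 46/247=0.1862, 55/247=0.2227
Σpᵢ² = 0.2753² + 0.3158² + 0.1862² + 0.2227² = 0.075790 + 0.099730 + 0.034670 + 0.049595 = 0.259785
B = 1 / 0.259785 = 3.8493
Bₛ = (B − 1)/(n − 1) = (3.8493 − 1)/(4 − 1) = 2.8493/3 = 0.9498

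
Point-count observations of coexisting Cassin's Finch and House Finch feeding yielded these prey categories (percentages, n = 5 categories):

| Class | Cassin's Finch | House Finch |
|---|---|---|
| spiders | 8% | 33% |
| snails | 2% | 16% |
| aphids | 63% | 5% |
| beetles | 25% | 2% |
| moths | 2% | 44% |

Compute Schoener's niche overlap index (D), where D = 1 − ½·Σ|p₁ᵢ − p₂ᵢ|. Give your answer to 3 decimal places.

0.190

Convert percentages to proportions (divide by 100).
Σ|p₁ᵢ − p₂ᵢ| = 0.25 + 0.14 + 0.58 + 0.23 + 0.42 = 1.62
D = 1 − ½ × 1.62 = 1 − 0.810 = 0.19000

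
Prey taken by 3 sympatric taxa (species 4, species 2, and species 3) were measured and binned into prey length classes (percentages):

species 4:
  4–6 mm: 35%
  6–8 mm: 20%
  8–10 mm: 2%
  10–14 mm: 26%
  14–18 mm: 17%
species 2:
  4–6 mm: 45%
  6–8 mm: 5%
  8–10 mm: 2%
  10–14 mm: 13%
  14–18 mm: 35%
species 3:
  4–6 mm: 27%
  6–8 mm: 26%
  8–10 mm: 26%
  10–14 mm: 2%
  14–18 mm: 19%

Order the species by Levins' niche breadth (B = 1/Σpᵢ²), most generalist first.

Convert percentages to proportions (divide by 100).
Σp_4ᵢ² = 0.35² + 0.20² + 0.02² + 0.26² + 0.17² = 0.1225 + 0.0400 + 0.0004 + 0.0676 + 0.0289 = 0.2594
B_4 = 1 / 0.2594 = 3.8551
Σp_2ᵢ² = 0.45² + 0.05² + 0.02² + 0.13² + 0.35² = 0.2025 + 0.0025 + 0.0004 + 0.0169 + 0.1225 = 0.3448
B_2 = 1 / 0.3448 = 2.9002
Σp_3ᵢ² = 0.27² + 0.26² + 0.26² + 0.02² + 0.19² = 0.0729 + 0.0676 + 0.0676 + 0.0004 + 0.0361 = 0.2446
B_3 = 1 / 0.2446 = 4.0883
Ranking by B (broadest → narrowest): species 3 (4.09) > species 4 (3.86) > species 2 (2.90)

species 3 > species 4 > species 2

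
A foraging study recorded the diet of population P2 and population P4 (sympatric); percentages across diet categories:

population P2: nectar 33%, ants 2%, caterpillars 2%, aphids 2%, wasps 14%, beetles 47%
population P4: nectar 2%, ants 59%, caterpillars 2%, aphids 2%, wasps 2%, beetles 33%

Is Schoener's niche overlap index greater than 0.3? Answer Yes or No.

Convert percentages to proportions (divide by 100).
Σ|p₁ᵢ − p₂ᵢ| = 0.31 + 0.57 + 0.00 + 0.00 + 0.12 + 0.14 = 1.14
D = 1 − ½ × 1.14 = 1 − 0.570 = 0.4300
D = 0.4300 > 0.3 → Yes.

Yes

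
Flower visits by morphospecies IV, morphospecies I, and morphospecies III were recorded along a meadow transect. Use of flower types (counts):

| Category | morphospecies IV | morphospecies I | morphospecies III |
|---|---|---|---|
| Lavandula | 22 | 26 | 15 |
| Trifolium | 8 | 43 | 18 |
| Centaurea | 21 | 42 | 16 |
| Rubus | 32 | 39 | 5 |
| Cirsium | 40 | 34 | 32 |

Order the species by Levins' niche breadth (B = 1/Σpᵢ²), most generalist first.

morphospecies I > morphospecies IV > morphospecies III

Proportions for morphospecies IV (n=123): 22/123=0.1789, 8/123=0.0650, 21/123=0.1707, 32/123=0.2602, 40/123=0.3252
Proportions for morphospecies I (n=184): 26/184=0.1413, 43/184=0.2337, 42/184=0.2283, 39/184=0.2120, 34/184=0.1848
Proportions for morphospecies III (n=86): 15/86=0.1744, 18/86=0.2093, 16/86=0.1860, 5/86=0.0581, 32/86=0.3721
Σp_IVᵢ² = 0.1789² + 0.0650² + 0.1707² + 0.2602² + 0.3252² = 0.032005 + 0.004225 + 0.029138 + 0.067704 + 0.105755 = 0.238827
B_IV = 1 / 0.238827 = 4.1871
Σp_Iᵢ² = 0.1413² + 0.2337² + 0.2283² + 0.2120² + 0.1848² = 0.019966 + 0.054616 + 0.052121 + 0.044944 + 0.034151 = 0.205798
B_I = 1 / 0.205798 = 4.8591
Σp_IIIᵢ² = 0.1744² + 0.2093² + 0.1860² + 0.0581² + 0.3721² = 0.030415 + 0.043806 + 0.034596 + 0.003376 + 0.138458 = 0.250651
B_III = 1 / 0.250651 = 3.9896
Ranking by B (broadest → narrowest): morphospecies I (4.86) > morphospecies IV (4.19) > morphospecies III (3.99)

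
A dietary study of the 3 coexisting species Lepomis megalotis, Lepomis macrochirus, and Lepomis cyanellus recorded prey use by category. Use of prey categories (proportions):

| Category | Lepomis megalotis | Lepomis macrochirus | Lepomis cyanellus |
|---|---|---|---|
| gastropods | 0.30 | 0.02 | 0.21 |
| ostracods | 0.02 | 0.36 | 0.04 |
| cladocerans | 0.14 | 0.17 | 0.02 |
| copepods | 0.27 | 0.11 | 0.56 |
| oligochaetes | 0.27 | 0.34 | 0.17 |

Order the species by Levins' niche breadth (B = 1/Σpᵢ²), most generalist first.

Σp_megaᵢ² = 0.30² + 0.02² + 0.14² + 0.27² + 0.27² = 0.0900 + 0.0004 + 0.0196 + 0.0729 + 0.0729 = 0.2558
B_mega = 1 / 0.2558 = 3.9093
Σp_macrᵢ² = 0.02² + 0.36² + 0.17² + 0.11² + 0.34² = 0.0004 + 0.1296 + 0.0289 + 0.0121 + 0.1156 = 0.2866
B_macr = 1 / 0.2866 = 3.4892
Σp_cyanᵢ² = 0.21² + 0.04² + 0.02² + 0.56² + 0.17² = 0.0441 + 0.0016 + 0.0004 + 0.3136 + 0.0289 = 0.3886
B_cyan = 1 / 0.3886 = 2.5733
Ranking by B (broadest → narrowest): Lepomis megalotis (3.91) > Lepomis macrochirus (3.49) > Lepomis cyanellus (2.57)

Lepomis megalotis > Lepomis macrochirus > Lepomis cyanellus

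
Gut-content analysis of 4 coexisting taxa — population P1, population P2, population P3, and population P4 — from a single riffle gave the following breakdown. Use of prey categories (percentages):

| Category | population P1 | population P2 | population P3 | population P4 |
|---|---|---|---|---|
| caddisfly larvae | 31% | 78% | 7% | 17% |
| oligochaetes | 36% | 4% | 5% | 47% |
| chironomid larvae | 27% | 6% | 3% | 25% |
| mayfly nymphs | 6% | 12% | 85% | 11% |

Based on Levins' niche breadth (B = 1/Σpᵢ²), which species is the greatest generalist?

population P1

Convert percentages to proportions (divide by 100).
Σp_P1ᵢ² = 0.31² + 0.36² + 0.27² + 0.06² = 0.0961 + 0.1296 + 0.0729 + 0.0036 = 0.3022
B_P1 = 1 / 0.3022 = 3.3091
Σp_P2ᵢ² = 0.78² + 0.04² + 0.06² + 0.12² = 0.6084 + 0.0016 + 0.0036 + 0.0144 = 0.6280
B_P2 = 1 / 0.6280 = 1.5924
Σp_P3ᵢ² = 0.07² + 0.05² + 0.03² + 0.85² = 0.0049 + 0.0025 + 0.0009 + 0.7225 = 0.7308
B_P3 = 1 / 0.7308 = 1.3684
Σp_P4ᵢ² = 0.17² + 0.47² + 0.25² + 0.11² = 0.0289 + 0.2209 + 0.0625 + 0.0121 = 0.3244
B_P4 = 1 / 0.3244 = 3.0826
Highest B → broadest niche (most generalist): population P1 (B = 3.31).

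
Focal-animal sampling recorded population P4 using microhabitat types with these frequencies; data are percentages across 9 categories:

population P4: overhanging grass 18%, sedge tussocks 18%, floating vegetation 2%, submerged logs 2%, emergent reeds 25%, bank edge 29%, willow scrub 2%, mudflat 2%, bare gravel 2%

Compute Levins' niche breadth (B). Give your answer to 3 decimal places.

Convert percentages to proportions (divide by 100).
Σpᵢ² = 0.18² + 0.18² + 0.02² + 0.02² + 0.25² + 0.29² + 0.02² + 0.02² + 0.02² = 0.0324 + 0.0324 + 0.0004 + 0.0004 + 0.0625 + 0.0841 + 0.0004 + 0.0004 + 0.0004 = 0.2134
B = 1 / 0.2134 = 4.68604

4.686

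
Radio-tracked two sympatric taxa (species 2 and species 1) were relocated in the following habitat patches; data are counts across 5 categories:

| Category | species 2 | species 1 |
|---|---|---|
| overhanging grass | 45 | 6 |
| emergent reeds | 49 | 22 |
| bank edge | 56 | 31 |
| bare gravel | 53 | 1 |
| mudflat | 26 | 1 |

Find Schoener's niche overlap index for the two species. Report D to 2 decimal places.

0.59

Proportions for species 2 (n=229): 45/229=0.1965, 49/229=0.2140, 56/229=0.2445, 53/229=0.2314, 26/229=0.1135
Proportions for species 1 (n=61): 6/61=0.0984, 22/61=0.3607, 31/61=0.5082, 1/61=0.0164, 1/61=0.0164
Σ|p₁ᵢ − p₂ᵢ| = 0.0981 + 0.1467 + 0.2637 + 0.2150 + 0.0971 = 0.8206
D = 1 − ½ × 0.8206 = 1 − 0.41030 = 0.58970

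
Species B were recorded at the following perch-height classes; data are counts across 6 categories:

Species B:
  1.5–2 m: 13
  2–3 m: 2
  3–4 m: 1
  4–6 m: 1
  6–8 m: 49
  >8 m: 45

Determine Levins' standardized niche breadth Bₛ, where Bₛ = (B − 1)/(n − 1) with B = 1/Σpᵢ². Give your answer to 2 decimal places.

0.34

Proportions for Species B (n=111): 13/111=0.1171, 2/111=0.0180, 1/111=0.0090, 1/111=0.0090, 49/111=0.4414, 45/111=0.4054
Σpᵢ² = 0.1171² + 0.0180² + 0.0090² + 0.0090² + 0.4414² + 0.4054² = 0.013712 + 0.000324 + 0.000081 + 0.000081 + 0.194834 + 0.164349 = 0.373381
B = 1 / 0.373381 = 2.6782
Bₛ = (B − 1)/(n − 1) = (2.6782 − 1)/(6 − 1) = 1.6782/5 = 0.3356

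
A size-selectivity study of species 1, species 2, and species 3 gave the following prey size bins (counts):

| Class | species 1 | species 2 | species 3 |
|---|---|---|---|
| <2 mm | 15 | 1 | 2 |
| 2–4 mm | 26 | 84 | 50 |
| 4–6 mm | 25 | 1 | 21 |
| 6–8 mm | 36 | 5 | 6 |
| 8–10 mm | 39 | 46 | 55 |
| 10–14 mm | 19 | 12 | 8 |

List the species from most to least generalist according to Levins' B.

species 1 > species 3 > species 2

Proportions for species 1 (n=160): 15/160=0.0938, 26/160=0.1625, 25/160=0.1563, 36/160=0.2250, 39/160=0.2438, 19/160=0.1188
Proportions for species 2 (n=149): 1/149=0.0067, 84/149=0.5638, 1/149=0.0067, 5/149=0.0336, 46/149=0.3087, 12/149=0.0805
Proportions for species 3 (n=142): 2/142=0.0141, 50/142=0.3521, 21/142=0.1479, 6/142=0.0423, 55/142=0.3873, 8/142=0.0563
Σp_1ᵢ² = 0.0938² + 0.1625² + 0.1563² + 0.2250² + 0.2438² + 0.1188² = 0.008798 + 0.026406 + 0.024430 + 0.050625 + 0.059438 + 0.014113 = 0.183810
B_1 = 1 / 0.183810 = 5.4404
Σp_2ᵢ² = 0.0067² + 0.5638² + 0.0067² + 0.0336² + 0.3087² + 0.0805² = 0.000045 + 0.317870 + 0.000045 + 0.001129 + 0.095296 + 0.006480 = 0.420865
B_2 = 1 / 0.420865 = 2.3761
Σp_3ᵢ² = 0.0141² + 0.3521² + 0.1479² + 0.0423² + 0.3873² + 0.0563² = 0.000199 + 0.123974 + 0.021874 + 0.001789 + 0.150001 + 0.003170 = 0.301007
B_3 = 1 / 0.301007 = 3.3222
Ranking by B (broadest → narrowest): species 1 (5.44) > species 3 (3.32) > species 2 (2.38)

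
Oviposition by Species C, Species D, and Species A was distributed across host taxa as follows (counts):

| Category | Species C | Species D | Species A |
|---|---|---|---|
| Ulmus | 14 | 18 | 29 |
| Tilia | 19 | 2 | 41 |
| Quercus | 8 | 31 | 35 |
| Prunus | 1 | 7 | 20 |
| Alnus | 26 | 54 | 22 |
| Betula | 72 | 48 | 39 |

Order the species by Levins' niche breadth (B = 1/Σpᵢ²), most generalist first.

Proportions for Species C (n=140): 14/140=0.1000, 19/140=0.1357, 8/140=0.0571, 1/140=0.0071, 26/140=0.1857, 72/140=0.5143
Proportions for Species D (n=160): 18/160=0.1125, 2/160=0.0125, 31/160=0.1938, 7/160=0.0438, 54/160=0.3375, 48/160=0.3000
Proportions for Species A (n=186): 29/186=0.1559, 41/186=0.2204, 35/186=0.1882, 20/186=0.1075, 22/186=0.1183, 39/186=0.2097
Σp_Cᵢ² = 0.1000² + 0.1357² + 0.0571² + 0.0071² + 0.1857² + 0.5143² = 0.010000 + 0.018414 + 0.003260 + 0.000050 + 0.034484 + 0.264504 = 0.330712
B_C = 1 / 0.330712 = 3.0238
Σp_Dᵢ² = 0.1125² + 0.0125² + 0.1938² + 0.0438² + 0.3375² + 0.3000² = 0.012656 + 0.000156 + 0.037558 + 0.001918 + 0.113906 + 0.090000 = 0.256194
B_D = 1 / 0.256194 = 3.9033
Σp_Aᵢ² = 0.1559² + 0.2204² + 0.1882² + 0.1075² + 0.1183² + 0.2097² = 0.024305 + 0.048576 + 0.035419 + 0.011556 + 0.013995 + 0.043974 = 0.177825
B_A = 1 / 0.177825 = 5.6235
Ranking by B (broadest → narrowest): Species A (5.62) > Species D (3.90) > Species C (3.02)

Species A > Species D > Species C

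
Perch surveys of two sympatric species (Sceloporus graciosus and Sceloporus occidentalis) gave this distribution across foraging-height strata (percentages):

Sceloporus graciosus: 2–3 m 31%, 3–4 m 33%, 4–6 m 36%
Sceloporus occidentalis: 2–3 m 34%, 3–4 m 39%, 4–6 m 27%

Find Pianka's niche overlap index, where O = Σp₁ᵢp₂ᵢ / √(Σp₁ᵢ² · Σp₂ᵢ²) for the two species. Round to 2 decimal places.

Convert percentages to proportions (divide by 100).
Σ p₁ᵢp₂ᵢ = 0.1054 + 0.1287 + 0.0972 = 0.3313
Σp_1ᵢ² = 0.31² + 0.33² + 0.36² = 0.0961 + 0.1089 + 0.1296 = 0.3346
Σp_2ᵢ² = 0.34² + 0.39² + 0.27² = 0.1156 + 0.1521 + 0.0729 = 0.3406
O = 0.3313 / √(0.3346 × 0.3406) = 0.3313 / 0.33759 = 0.9814

0.98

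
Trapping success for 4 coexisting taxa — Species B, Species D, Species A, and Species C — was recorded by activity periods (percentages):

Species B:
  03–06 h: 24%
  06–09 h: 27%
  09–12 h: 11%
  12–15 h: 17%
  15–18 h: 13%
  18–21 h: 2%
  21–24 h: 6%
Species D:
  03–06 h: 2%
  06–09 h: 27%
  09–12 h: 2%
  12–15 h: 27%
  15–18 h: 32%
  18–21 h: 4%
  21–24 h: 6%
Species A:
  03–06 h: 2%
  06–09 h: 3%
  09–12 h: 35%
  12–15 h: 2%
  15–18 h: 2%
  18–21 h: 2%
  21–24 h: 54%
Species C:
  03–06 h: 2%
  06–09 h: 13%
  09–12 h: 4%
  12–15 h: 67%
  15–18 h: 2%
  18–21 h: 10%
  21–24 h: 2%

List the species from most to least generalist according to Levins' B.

Convert percentages to proportions (divide by 100).
Σp_Bᵢ² = 0.24² + 0.27² + 0.11² + 0.17² + 0.13² + 0.02² + 0.06² = 0.0576 + 0.0729 + 0.0121 + 0.0289 + 0.0169 + 0.0004 + 0.0036 = 0.1924
B_B = 1 / 0.1924 = 5.1975
Σp_Dᵢ² = 0.02² + 0.27² + 0.02² + 0.27² + 0.32² + 0.04² + 0.06² = 0.0004 + 0.0729 + 0.0004 + 0.0729 + 0.1024 + 0.0016 + 0.0036 = 0.2542
B_D = 1 / 0.2542 = 3.9339
Σp_Aᵢ² = 0.02² + 0.03² + 0.35² + 0.02² + 0.02² + 0.02² + 0.54² = 0.0004 + 0.0009 + 0.1225 + 0.0004 + 0.0004 + 0.0004 + 0.2916 = 0.4166
B_A = 1 / 0.4166 = 2.4004
Σp_Cᵢ² = 0.02² + 0.13² + 0.04² + 0.67² + 0.02² + 0.10² + 0.02² = 0.0004 + 0.0169 + 0.0016 + 0.4489 + 0.0004 + 0.0100 + 0.0004 = 0.4786
B_C = 1 / 0.4786 = 2.0894
Ranking by B (broadest → narrowest): Species B (5.20) > Species D (3.93) > Species A (2.40) > Species C (2.09)

Species B > Species D > Species A > Species C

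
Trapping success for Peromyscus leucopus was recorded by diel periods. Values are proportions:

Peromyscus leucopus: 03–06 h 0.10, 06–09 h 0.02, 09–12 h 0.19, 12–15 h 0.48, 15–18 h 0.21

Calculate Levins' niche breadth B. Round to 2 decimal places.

3.12

Σpᵢ² = 0.10² + 0.02² + 0.19² + 0.48² + 0.21² = 0.0100 + 0.0004 + 0.0361 + 0.2304 + 0.0441 = 0.3210
B = 1 / 0.3210 = 3.1153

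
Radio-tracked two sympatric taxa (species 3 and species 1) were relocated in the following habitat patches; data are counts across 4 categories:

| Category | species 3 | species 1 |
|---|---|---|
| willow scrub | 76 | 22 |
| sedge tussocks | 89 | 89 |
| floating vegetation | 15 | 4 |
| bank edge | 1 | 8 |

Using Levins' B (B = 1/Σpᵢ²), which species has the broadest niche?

species 3

Proportions for species 3 (n=181): 76/181=0.4199, 89/181=0.4917, 15/181=0.0829, 1/181=0.0055
Proportions for species 1 (n=123): 22/123=0.1789, 89/123=0.7236, 4/123=0.0325, 8/123=0.0650
Σp_3ᵢ² = 0.4199² + 0.4917² + 0.0829² + 0.0055² = 0.176316 + 0.241769 + 0.006872 + 0.000030 = 0.424987
B_3 = 1 / 0.424987 = 2.3530
Σp_1ᵢ² = 0.1789² + 0.7236² + 0.0325² + 0.0650² = 0.032005 + 0.523597 + 0.001056 + 0.004225 = 0.560883
B_1 = 1 / 0.560883 = 1.7829
Highest B → broadest niche (most generalist): species 3 (B = 2.35).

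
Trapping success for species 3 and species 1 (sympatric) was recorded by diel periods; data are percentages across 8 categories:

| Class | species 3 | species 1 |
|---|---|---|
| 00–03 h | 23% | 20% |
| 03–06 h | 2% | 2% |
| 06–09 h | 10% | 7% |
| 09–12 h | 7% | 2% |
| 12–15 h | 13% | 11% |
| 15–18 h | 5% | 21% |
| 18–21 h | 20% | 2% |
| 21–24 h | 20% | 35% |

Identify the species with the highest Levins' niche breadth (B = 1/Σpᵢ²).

Convert percentages to proportions (divide by 100).
Σp_3ᵢ² = 0.23² + 0.02² + 0.10² + 0.07² + 0.13² + 0.05² + 0.20² + 0.20² = 0.0529 + 0.0004 + 0.0100 + 0.0049 + 0.0169 + 0.0025 + 0.0400 + 0.0400 = 0.1676
B_3 = 1 / 0.1676 = 5.9666
Σp_1ᵢ² = 0.20² + 0.02² + 0.07² + 0.02² + 0.11² + 0.21² + 0.02² + 0.35² = 0.0400 + 0.0004 + 0.0049 + 0.0004 + 0.0121 + 0.0441 + 0.0004 + 0.1225 = 0.2248
B_1 = 1 / 0.2248 = 4.4484
Highest B → broadest niche (most generalist): species 3 (B = 5.97).

species 3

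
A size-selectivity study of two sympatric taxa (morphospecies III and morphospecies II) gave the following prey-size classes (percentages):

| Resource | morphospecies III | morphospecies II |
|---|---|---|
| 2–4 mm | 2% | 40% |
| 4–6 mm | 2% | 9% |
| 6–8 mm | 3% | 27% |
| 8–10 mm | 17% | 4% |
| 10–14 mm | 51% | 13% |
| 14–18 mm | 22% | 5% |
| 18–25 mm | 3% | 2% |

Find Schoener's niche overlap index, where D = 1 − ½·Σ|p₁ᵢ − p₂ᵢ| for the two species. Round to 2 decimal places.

0.31

Convert percentages to proportions (divide by 100).
Σ|p₁ᵢ − p₂ᵢ| = 0.38 + 0.07 + 0.24 + 0.13 + 0.38 + 0.17 + 0.01 = 1.38
D = 1 − ½ × 1.38 = 1 − 0.690 = 0.3100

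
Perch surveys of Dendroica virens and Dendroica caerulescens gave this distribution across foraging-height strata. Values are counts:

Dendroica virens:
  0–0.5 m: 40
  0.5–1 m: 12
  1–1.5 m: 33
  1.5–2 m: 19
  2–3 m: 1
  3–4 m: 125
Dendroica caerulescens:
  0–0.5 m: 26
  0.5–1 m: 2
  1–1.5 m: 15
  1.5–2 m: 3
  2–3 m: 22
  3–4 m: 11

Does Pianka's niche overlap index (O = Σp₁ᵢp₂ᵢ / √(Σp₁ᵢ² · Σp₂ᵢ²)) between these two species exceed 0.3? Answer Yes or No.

Proportions for Dendroica virens (n=230): 40/230=0.1739, 12/230=0.0522, 33/230=0.1435, 19/230=0.0826, 1/230=0.0043, 125/230=0.5435
Proportions for Dendroica caerulescens (n=79): 26/79=0.3291, 2/79=0.0253, 15/79=0.1899, 3/79=0.0380, 22/79=0.2785, 11/79=0.1392
Σ p₁ᵢp₂ᵢ = 0.057230 + 0.001321 + 0.027251 + 0.003139 + 0.001198 + 0.075655 = 0.165794
Σp_1ᵢ² = 0.1739² + 0.0522² + 0.1435² + 0.0826² + 0.0043² + 0.5435² = 0.030241 + 0.002725 + 0.020592 + 0.006823 + 0.000018 + 0.295392 = 0.355791
Σp_2ᵢ² = 0.3291² + 0.0253² + 0.1899² + 0.0380² + 0.2785² + 0.1392² = 0.108307 + 0.000640 + 0.036062 + 0.001444 + 0.077562 + 0.019377 = 0.243392
O = 0.165794 / √(0.355791 × 0.243392) = 0.165794 / 0.2942731 = 0.5634
O = 0.5634 > 0.3 → Yes.

Yes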